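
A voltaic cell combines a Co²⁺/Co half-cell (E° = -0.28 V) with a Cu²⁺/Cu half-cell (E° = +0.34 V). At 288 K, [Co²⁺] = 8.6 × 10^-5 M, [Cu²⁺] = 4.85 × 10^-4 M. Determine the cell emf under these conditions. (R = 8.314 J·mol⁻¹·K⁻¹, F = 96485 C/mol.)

0.641 V

The Cu²⁺/Cu couple has the higher reduction potential and acts as the cathode, so E°_cell = +0.34 − (-0.28) = 0.62 V.
Balancing electrons gives n = 2; the reaction quotient is Q = [Co²⁺]/[Cu²⁺] = 0.177.
E = E° − (RT/nF) ln Q = 0.62 − (8.314×288)/(2×96485) × (-1.730) = 0.620 + 0.021 = 0.641 V.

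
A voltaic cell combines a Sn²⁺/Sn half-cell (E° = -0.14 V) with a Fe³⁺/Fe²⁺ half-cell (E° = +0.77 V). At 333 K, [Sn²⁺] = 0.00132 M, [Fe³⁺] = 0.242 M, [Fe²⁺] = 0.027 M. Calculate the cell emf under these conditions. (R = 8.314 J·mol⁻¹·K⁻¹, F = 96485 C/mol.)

1.07 V

The Fe³⁺/Fe²⁺ couple has the higher reduction potential and acts as the cathode, so E°_cell = +0.77 − (-0.14) = 0.91 V.
Balancing electrons gives n = 2; the reaction quotient is Q = [Sn²⁺]·[Fe²⁺]^2/[Fe³⁺]^2 = 1.64 × 10^-5.
E = E° − (RT/nF) ln Q = 0.91 − (8.314×333)/(2×96485) × (-11.016) = 0.910 + 0.158 = 1.068 V.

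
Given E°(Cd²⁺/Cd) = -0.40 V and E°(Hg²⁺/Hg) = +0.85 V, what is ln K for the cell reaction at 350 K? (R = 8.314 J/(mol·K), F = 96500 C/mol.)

E°_cell = +0.85 − (-0.40) = 1.25 V, with n = 2 electrons transferred.
At equilibrium E = 0, so the Nernst equation gives ln K = nFE°/RT = (2)(96500)(1.25)/((8.314)(350)) = 82.91.

ln K = 82.9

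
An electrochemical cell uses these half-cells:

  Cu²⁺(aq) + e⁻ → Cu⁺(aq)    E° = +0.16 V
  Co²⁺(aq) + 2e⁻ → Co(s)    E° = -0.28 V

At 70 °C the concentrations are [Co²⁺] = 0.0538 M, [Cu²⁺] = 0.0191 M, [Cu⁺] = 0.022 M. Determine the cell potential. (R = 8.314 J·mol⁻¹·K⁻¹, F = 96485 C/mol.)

0.479 V

The Cu²⁺/Cu⁺ couple has the higher reduction potential and acts as the cathode, so E°_cell = +0.16 − (-0.28) = 0.44 V.
Balancing electrons gives n = 2; the reaction quotient is Q = [Co²⁺]·[Cu⁺]^2/[Cu²⁺]^2 = 0.0714.
E = E° − (RT/nF) ln Q = 0.44 − (8.314×343)/(2×96485) × (-2.640) = 0.440 + 0.039 = 0.479 V.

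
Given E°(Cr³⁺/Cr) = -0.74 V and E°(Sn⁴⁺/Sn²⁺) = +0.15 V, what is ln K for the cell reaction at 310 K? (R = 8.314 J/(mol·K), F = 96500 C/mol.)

ln K = 199.9

E°_cell = +0.15 − (-0.74) = 0.89 V, with n = 6 electrons transferred.
At equilibrium E = 0, so the Nernst equation gives ln K = nFE°/RT = (6)(96500)(0.89)/((8.314)(310)) = 199.94.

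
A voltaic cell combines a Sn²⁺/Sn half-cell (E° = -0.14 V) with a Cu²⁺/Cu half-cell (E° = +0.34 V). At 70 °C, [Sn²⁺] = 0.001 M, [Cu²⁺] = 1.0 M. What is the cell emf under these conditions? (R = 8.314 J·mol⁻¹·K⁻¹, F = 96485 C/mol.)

0.582 V

The Cu²⁺/Cu couple has the higher reduction potential and acts as the cathode, so E°_cell = +0.34 − (-0.14) = 0.48 V.
Balancing electrons gives n = 2; the reaction quotient is Q = [Sn²⁺]/[Cu²⁺] = 0.00100.
E = E° − (RT/nF) ln Q = 0.48 − (8.314×343)/(2×96485) × (-6.908) = 0.480 + 0.102 = 0.582 V.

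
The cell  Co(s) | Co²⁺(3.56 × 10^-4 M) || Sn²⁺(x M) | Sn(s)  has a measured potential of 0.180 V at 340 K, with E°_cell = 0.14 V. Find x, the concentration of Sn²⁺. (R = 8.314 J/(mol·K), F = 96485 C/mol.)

From the Nernst equation, ln Q = nF(E° − E)/RT = 2×96485×(0.14 − 0.180)/(8.314×340) = -2.731, so Q = 0.0652.
With Q = [Co²⁺]/[Sn²⁺] and the known concentrations, [Sn²⁺] in the denominator gives [Sn²⁺] = 0.0055 M.

0.0055 M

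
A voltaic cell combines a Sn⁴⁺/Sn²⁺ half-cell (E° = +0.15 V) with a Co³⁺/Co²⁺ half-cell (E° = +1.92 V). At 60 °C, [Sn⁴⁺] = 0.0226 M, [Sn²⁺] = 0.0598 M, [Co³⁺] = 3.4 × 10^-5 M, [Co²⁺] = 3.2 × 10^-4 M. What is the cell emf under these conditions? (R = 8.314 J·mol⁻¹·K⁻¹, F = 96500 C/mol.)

1.72 V

The Co³⁺/Co²⁺ couple has the higher reduction potential and acts as the cathode, so E°_cell = +1.92 − (+0.15) = 1.77 V.
Balancing electrons gives n = 2; the reaction quotient is Q = [Sn⁴⁺]·[Co²⁺]^2/([Sn²⁺]·[Co³⁺]^2) = 33.5.
E = E° − (RT/nF) ln Q = 1.77 − (8.314×333)/(2×96500) × (3.511) = 1.770 − 0.050 = 1.720 V.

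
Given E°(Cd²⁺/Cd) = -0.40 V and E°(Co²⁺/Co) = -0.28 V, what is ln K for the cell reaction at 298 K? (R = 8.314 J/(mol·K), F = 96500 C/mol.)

E°_cell = -0.28 − (-0.40) = 0.12 V, with n = 2 electrons transferred.
At equilibrium E = 0, so the Nernst equation gives ln K = nFE°/RT = (2)(96500)(0.12)/((8.314)(298)) = 9.35.

ln K = 9.3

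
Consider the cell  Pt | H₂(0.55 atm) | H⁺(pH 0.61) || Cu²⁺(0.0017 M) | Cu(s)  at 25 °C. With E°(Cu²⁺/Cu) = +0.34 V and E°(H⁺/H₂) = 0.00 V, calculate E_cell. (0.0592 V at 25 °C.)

0.29 V

The Cu²⁺/Cu couple is the cathode, so E°_cell = 0.34 V; n = 2.
[H⁺] = 10^(−0.61) = 0.25 M, and Q = [H⁺]^2 / ([Cu²⁺]·P(H₂)) = 64.4.
E = E° − (0.0592/2) log Q = 0.34 − (0.0592/2)(1.809) = 0.286 V.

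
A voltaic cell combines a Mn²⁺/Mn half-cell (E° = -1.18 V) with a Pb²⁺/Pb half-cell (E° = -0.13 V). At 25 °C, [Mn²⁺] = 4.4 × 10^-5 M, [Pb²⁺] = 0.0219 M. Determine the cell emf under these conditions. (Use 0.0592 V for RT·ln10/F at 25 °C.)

1.13 V

The Pb²⁺/Pb couple has the higher reduction potential and acts as the cathode, so E°_cell = -0.13 − (-1.18) = 1.05 V.
Balancing electrons gives n = 2; the reaction quotient is Q = [Mn²⁺]/[Pb²⁺] = 0.00201.
At 25 °C, E = E° − (0.0592/n) log Q = 1.05 − (0.0592/2)(-2.697) = 1.050 + 0.080 = 1.130 V.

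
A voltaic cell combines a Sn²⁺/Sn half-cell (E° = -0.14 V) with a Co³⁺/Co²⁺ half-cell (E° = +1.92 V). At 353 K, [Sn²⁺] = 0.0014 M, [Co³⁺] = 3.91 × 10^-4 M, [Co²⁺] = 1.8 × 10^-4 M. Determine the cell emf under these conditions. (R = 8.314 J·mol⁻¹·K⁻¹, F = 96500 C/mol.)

2.18 V

The Co³⁺/Co²⁺ couple has the higher reduction potential and acts as the cathode, so E°_cell = +1.92 − (-0.14) = 2.06 V.
Balancing electrons gives n = 2; the reaction quotient is Q = [Sn²⁺]·[Co²⁺]^2/[Co³⁺]^2 = 2.97 × 10^-4.
E = E° − (RT/nF) ln Q = 2.06 − (8.314×353)/(2×96500) × (-8.123) = 2.060 + 0.124 = 2.184 V.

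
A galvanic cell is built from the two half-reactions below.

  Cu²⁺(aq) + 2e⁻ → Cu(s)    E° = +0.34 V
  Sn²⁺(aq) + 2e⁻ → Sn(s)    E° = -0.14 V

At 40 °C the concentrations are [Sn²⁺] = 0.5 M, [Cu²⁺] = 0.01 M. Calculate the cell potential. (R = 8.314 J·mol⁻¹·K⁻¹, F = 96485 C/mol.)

0.427 V

The Cu²⁺/Cu couple has the higher reduction potential and acts as the cathode, so E°_cell = +0.34 − (-0.14) = 0.48 V.
Balancing electrons gives n = 2; the reaction quotient is Q = [Sn²⁺]/[Cu²⁺] = 50.0.
E = E° − (RT/nF) ln Q = 0.48 − (8.314×313)/(2×96485) × (3.912) = 0.480 − 0.053 = 0.427 V.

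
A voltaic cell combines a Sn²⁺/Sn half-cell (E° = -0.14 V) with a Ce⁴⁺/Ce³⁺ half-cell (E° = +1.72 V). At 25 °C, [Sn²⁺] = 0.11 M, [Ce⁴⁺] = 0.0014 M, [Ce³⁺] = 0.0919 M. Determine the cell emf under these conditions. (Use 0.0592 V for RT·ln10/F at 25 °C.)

The Ce⁴⁺/Ce³⁺ couple has the higher reduction potential and acts as the cathode, so E°_cell = +1.72 − (-0.14) = 1.86 V.
Balancing electrons gives n = 2; the reaction quotient is Q = [Sn²⁺]·[Ce³⁺]^2/[Ce⁴⁺]^2 = 474.
At 25 °C, E = E° − (0.0592/n) log Q = 1.86 − (0.0592/2)(2.676) = 1.860 − 0.079 = 1.781 V.

1.78 V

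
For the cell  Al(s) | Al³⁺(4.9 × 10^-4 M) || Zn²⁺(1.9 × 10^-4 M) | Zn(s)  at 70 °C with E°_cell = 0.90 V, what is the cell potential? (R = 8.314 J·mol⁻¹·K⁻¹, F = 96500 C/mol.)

0.848 V

Balancing electrons gives n = 6; the reaction quotient is Q = [Al³⁺]^2/[Zn²⁺]^3 = 3.5 × 10^4.
E = E° − (RT/nF) ln Q = 0.90 − (8.314×343)/(6×96500) × (10.463) = 0.900 − 0.052 = 0.848 V.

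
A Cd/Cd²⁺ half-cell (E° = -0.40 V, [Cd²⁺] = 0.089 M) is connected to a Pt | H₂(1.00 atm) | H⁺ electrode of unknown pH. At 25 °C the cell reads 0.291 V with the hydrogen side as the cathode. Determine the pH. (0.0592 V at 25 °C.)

pH = 2.37

E°_cell = 0.40 V and n = 2.
log Q = n(E° − E)/0.0592 = 2×(0.40 − 0.291)/0.0592 = 3.682.
With Q = [Cd²⁺]·P(H₂) / [H⁺]^2, solving for [H⁺] gives log[H⁺] = -2.367, so pH = 2.37.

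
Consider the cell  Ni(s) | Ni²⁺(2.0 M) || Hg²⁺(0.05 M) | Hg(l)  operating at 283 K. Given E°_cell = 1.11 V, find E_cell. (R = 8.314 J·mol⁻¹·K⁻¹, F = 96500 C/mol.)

1.07 V

Balancing electrons gives n = 2; the reaction quotient is Q = [Ni²⁺]/[Hg²⁺] = 40.0.
E = E° − (RT/nF) ln Q = 1.11 − (8.314×283)/(2×96500) × (3.689) = 1.110 − 0.045 = 1.065 V.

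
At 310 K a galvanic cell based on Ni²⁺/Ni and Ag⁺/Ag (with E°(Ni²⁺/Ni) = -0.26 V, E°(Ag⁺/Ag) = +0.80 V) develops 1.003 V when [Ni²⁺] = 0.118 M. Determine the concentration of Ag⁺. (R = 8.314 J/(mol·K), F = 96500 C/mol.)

0.041 M

From the Nernst equation, ln Q = nF(E° − E)/RT = 2×96500×(1.06 − 1.003)/(8.314×310) = 4.268, so Q = 71.4.
With Q = [Ni²⁺]/[Ag⁺]^2 and the known concentrations, [Ag⁺]^2 in the denominator gives [Ag⁺] = 0.041 M.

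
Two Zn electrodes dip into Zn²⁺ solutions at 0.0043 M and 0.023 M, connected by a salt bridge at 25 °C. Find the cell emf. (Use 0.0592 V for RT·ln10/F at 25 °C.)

0.022 V

Both half-cells are Zn²⁺/Zn, so E°_cell = 0. The concentrated side is the cathode; the cell reaction moves Zn²⁺ from high to low concentration with n = 2.
Q = [Zn²⁺]_dilute/[Zn²⁺]_conc = 0.0043/0.023 = 0.187.
E = 0 − (0.0592/2) log Q = −(0.0592/2)(-0.728) = 0.0215 V.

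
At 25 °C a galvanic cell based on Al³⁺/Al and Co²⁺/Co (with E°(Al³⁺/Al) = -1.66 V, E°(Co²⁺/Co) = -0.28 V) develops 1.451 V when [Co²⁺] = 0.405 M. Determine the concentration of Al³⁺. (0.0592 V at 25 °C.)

From the Nernst equation, log Q = n(E° − E)/0.0592 = 6(1.38 − 1.451)/0.0592 = -7.196, so Q = 6.37 × 10^-8.
With Q = [Al³⁺]^2/[Co²⁺]^3 and the known concentrations, [Al³⁺]^2 in the numerator gives [Al³⁺] = 6.5 × 10^-5 M.

6.5 × 10^-5 M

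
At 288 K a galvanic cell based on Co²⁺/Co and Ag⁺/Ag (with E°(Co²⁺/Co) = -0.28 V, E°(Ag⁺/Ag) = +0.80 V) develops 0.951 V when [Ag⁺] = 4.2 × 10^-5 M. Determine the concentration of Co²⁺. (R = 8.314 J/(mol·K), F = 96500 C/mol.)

From the Nernst equation, ln Q = nF(E° − E)/RT = 2×96500×(1.08 − 0.951)/(8.314×288) = 10.398, so Q = 3.28 × 10^4.
With Q = [Co²⁺]/[Ag⁺]^2 and the known concentrations, [Co²⁺] in the numerator gives [Co²⁺] = 5.8 × 10^-5 M.

5.8 × 10^-5 M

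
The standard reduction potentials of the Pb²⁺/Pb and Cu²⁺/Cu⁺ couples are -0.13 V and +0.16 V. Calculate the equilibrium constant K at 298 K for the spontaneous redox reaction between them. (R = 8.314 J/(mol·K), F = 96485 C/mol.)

6.4 × 10^9

E°_cell = +0.16 − (-0.13) = 0.29 V, with n = 2 electrons transferred.
At equilibrium E = 0, so the Nernst equation gives ln K = nFE°/RT = (2)(96485)(0.29)/((8.314)(298)) = 22.59.
K = e^22.59 = 6.4 × 10^9.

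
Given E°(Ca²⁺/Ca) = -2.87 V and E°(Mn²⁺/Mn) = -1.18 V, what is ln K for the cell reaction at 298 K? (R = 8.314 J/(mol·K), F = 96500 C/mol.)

ln K = 131.6

E°_cell = -1.18 − (-2.87) = 1.69 V, with n = 2 electrons transferred.
At equilibrium E = 0, so the Nernst equation gives ln K = nFE°/RT = (2)(96500)(1.69)/((8.314)(298)) = 131.65.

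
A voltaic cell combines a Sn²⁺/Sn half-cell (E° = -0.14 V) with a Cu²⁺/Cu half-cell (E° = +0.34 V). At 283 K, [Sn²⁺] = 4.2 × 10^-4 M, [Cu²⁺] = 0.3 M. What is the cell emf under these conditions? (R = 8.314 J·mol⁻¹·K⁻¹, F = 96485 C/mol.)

0.560 V

The Cu²⁺/Cu couple has the higher reduction potential and acts as the cathode, so E°_cell = +0.34 − (-0.14) = 0.48 V.
Balancing electrons gives n = 2; the reaction quotient is Q = [Sn²⁺]/[Cu²⁺] = 0.00140.
E = E° − (RT/nF) ln Q = 0.48 − (8.314×283)/(2×96485) × (-6.571) = 0.480 + 0.080 = 0.560 V.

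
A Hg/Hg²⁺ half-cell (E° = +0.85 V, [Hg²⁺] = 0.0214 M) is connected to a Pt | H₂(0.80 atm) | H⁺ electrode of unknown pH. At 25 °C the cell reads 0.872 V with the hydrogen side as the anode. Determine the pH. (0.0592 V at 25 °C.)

pH = 1.25

E°_cell = 0.85 V and n = 2.
log Q = n(E° − E)/0.0592 = 2×(0.85 − 0.872)/0.0592 = -0.743.
With Q = [H⁺]^2 / ([Hg²⁺]·P(H₂)), solving for [H⁺] gives log[H⁺] = -1.255, so pH = 1.25.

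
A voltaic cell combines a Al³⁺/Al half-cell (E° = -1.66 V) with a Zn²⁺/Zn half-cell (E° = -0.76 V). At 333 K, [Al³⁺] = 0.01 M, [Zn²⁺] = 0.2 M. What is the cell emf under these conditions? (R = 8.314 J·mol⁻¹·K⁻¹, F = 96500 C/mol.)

The Zn²⁺/Zn couple has the higher reduction potential and acts as the cathode, so E°_cell = -0.76 − (-1.66) = 0.90 V.
Balancing electrons gives n = 6; the reaction quotient is Q = [Al³⁺]^2/[Zn²⁺]^3 = 0.0125.
E = E° − (RT/nF) ln Q = 0.90 − (8.314×333)/(6×96500) × (-4.382) = 0.900 + 0.021 = 0.921 V.

0.921 V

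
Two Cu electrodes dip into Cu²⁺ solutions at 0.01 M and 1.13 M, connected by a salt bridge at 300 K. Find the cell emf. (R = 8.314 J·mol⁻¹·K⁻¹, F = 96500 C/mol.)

Both half-cells are Cu²⁺/Cu, so E°_cell = 0. The concentrated side is the cathode; the cell reaction moves Cu²⁺ from high to low concentration with n = 2.
Q = [Cu²⁺]_dilute/[Cu²⁺]_conc = 0.01/1.13 = 0.00885.
E = 0 − (RT/nF) ln Q = −((8.314×300)/(2×96500))(-4.727) = 0.0611 V.

0.061 V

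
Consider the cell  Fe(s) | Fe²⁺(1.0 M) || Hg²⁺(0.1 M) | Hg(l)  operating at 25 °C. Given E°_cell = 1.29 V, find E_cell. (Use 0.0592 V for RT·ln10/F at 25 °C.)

1.26 V

Balancing electrons gives n = 2; the reaction quotient is Q = [Fe²⁺]/[Hg²⁺] = 10.0.
At 25 °C, E = E° − (0.0592/n) log Q = 1.29 − (0.0592/2)(1.000) = 1.290 − 0.030 = 1.260 V.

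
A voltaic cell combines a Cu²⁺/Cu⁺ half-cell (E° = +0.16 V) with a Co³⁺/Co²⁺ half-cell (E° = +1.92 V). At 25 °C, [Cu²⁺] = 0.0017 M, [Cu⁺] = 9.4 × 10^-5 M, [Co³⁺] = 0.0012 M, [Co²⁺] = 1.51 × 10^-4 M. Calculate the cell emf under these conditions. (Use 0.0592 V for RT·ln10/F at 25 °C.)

The Co³⁺/Co²⁺ couple has the higher reduction potential and acts as the cathode, so E°_cell = +1.92 − (+0.16) = 1.76 V.
Balancing electrons gives n = 1; the reaction quotient is Q = [Cu²⁺]·[Co²⁺]/([Cu⁺]·[Co³⁺]) = 2.28.
At 25 °C, E = E° − (0.0592/n) log Q = 1.76 − (0.0592/1)(0.357) = 1.760 − 0.021 = 1.739 V.

1.74 V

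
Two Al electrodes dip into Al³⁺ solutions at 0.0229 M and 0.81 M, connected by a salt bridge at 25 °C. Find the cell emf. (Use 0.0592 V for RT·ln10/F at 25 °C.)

0.031 V

Both half-cells are Al³⁺/Al, so E°_cell = 0. The concentrated side is the cathode; the cell reaction moves Al³⁺ from high to low concentration with n = 3.
Q = [Al³⁺]_dilute/[Al³⁺]_conc = 0.0229/0.81 = 0.0283.
E = 0 − (0.0592/3) log Q = −(0.0592/3)(-1.549) = 0.0306 V.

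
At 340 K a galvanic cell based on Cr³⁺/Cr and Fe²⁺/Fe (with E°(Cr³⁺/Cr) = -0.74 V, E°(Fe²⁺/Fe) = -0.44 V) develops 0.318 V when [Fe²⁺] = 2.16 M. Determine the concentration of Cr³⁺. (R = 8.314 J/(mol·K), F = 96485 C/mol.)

From the Nernst equation, ln Q = nF(E° − E)/RT = 6×96485×(0.30 − 0.318)/(8.314×340) = -3.686, so Q = 0.0251.
With Q = [Cr³⁺]^2/[Fe²⁺]^3 and the known concentrations, [Cr³⁺]^2 in the numerator gives [Cr³⁺] = 0.5 M.

0.5 M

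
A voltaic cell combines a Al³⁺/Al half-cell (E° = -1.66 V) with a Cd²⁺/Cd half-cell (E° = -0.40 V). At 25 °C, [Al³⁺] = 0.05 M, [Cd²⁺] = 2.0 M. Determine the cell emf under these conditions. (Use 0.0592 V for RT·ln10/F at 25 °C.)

The Cd²⁺/Cd couple has the higher reduction potential and acts as the cathode, so E°_cell = -0.40 − (-1.66) = 1.26 V.
Balancing electrons gives n = 6; the reaction quotient is Q = [Al³⁺]^2/[Cd²⁺]^3 = 3.13 × 10^-4.
At 25 °C, E = E° − (0.0592/n) log Q = 1.26 − (0.0592/6)(-3.505) = 1.260 + 0.035 = 1.295 V.

1.29 V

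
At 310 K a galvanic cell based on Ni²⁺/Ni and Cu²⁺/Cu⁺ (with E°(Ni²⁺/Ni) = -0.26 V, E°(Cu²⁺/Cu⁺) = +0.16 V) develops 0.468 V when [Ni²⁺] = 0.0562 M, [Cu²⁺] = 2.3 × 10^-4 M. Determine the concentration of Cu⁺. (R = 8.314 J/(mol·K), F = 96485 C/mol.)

From the Nernst equation, ln Q = nF(E° − E)/RT = 2×96485×(0.42 − 0.468)/(8.314×310) = -3.594, so Q = 0.0275.
With Q = [Ni²⁺]·[Cu⁺]^2/[Cu²⁺]^2 and the known concentrations, [Cu⁺]^2 in the numerator gives [Cu⁺] = 1.6 × 10^-4 M.

1.6 × 10^-4 M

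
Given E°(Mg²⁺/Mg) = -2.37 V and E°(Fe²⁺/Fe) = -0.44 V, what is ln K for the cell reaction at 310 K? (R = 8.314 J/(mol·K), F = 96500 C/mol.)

E°_cell = -0.44 − (-2.37) = 1.93 V, with n = 2 electrons transferred.
At equilibrium E = 0, so the Nernst equation gives ln K = nFE°/RT = (2)(96500)(1.93)/((8.314)(310)) = 144.52.

ln K = 144.5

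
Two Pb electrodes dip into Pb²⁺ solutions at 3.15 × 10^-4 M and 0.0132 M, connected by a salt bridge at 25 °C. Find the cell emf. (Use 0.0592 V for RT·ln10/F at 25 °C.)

Both half-cells are Pb²⁺/Pb, so E°_cell = 0. The concentrated side is the cathode; the cell reaction moves Pb²⁺ from high to low concentration with n = 2.
Q = [Pb²⁺]_dilute/[Pb²⁺]_conc = 3.15 × 10^-4/0.0132 = 0.0239.
E = 0 − (0.0592/2) log Q = −(0.0592/2)(-1.622) = 0.0480 V.

0.048 V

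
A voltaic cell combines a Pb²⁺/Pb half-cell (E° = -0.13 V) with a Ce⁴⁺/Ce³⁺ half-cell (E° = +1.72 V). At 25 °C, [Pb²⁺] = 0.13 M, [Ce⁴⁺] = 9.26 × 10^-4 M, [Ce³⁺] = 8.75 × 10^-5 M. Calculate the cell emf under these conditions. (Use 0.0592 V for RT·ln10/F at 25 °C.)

The Ce⁴⁺/Ce³⁺ couple has the higher reduction potential and acts as the cathode, so E°_cell = +1.72 − (-0.13) = 1.85 V.
Balancing electrons gives n = 2; the reaction quotient is Q = [Pb²⁺]·[Ce³⁺]^2/[Ce⁴⁺]^2 = 0.00116.
At 25 °C, E = E° − (0.0592/n) log Q = 1.85 − (0.0592/2)(-2.935) = 1.850 + 0.087 = 1.937 V.

1.94 V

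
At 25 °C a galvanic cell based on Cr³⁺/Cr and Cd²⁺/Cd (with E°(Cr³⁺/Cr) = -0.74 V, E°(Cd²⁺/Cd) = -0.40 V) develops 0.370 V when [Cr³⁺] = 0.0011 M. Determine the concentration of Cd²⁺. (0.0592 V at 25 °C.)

From the Nernst equation, log Q = n(E° − E)/0.0592 = 6(0.34 − 0.370)/0.0592 = -3.041, so Q = 9.11 × 10^-4.
With Q = [Cr³⁺]^2/[Cd²⁺]^3 and the known concentrations, [Cd²⁺]^3 in the denominator gives [Cd²⁺] = 0.11 M.

0.11 M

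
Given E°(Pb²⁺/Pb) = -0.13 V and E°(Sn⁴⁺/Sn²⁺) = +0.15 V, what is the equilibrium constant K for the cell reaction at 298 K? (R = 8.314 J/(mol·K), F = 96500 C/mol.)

E°_cell = +0.15 − (-0.13) = 0.28 V, with n = 2 electrons transferred.
At equilibrium E = 0, so the Nernst equation gives ln K = nFE°/RT = (2)(96500)(0.28)/((8.314)(298)) = 21.81.
K = e^21.81 = 3 × 10^9.

3 × 10^9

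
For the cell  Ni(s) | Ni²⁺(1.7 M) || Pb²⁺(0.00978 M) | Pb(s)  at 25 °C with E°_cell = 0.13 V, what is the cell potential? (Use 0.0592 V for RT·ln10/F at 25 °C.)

0.064 V

Balancing electrons gives n = 2; the reaction quotient is Q = [Ni²⁺]/[Pb²⁺] = 174.
At 25 °C, E = E° − (0.0592/n) log Q = 0.13 − (0.0592/2)(2.240) = 0.130 − 0.066 = 0.064 V.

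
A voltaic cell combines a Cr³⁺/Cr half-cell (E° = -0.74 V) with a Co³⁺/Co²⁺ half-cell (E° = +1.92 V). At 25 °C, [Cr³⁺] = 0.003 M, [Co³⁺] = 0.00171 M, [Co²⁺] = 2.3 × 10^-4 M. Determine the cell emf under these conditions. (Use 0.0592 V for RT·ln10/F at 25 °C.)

The Co³⁺/Co²⁺ couple has the higher reduction potential and acts as the cathode, so E°_cell = +1.92 − (-0.74) = 2.66 V.
Balancing electrons gives n = 3; the reaction quotient is Q = [Cr³⁺]·[Co²⁺]^3/[Co³⁺]^3 = 7.3 × 10^-6.
At 25 °C, E = E° − (0.0592/n) log Q = 2.66 − (0.0592/3)(-5.137) = 2.660 + 0.101 = 2.761 V.

2.76 V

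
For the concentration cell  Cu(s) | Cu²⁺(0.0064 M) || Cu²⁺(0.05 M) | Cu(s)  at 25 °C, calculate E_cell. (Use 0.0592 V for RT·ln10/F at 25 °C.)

Both half-cells are Cu²⁺/Cu, so E°_cell = 0. The concentrated side is the cathode; the cell reaction moves Cu²⁺ from high to low concentration with n = 2.
Q = [Cu²⁺]_dilute/[Cu²⁺]_conc = 0.0064/0.05 = 0.128.
E = 0 − (0.0592/2) log Q = −(0.0592/2)(-0.893) = 0.0264 V.

0.026 V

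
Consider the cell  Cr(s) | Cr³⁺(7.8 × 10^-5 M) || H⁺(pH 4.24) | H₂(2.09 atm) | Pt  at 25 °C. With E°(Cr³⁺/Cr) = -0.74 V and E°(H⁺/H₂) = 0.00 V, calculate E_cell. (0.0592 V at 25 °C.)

0.56 V

The hydrogen couple is the cathode, so E°_cell = 0.74 V; n = 6.
[H⁺] = 10^(−4.24) = 5.8 × 10^-5 M, and Q = [Cr³⁺]^2·P(H₂)^3 / [H⁺]^6 = 1.53 × 10^18.
E = E° − (0.0592/6) log Q = 0.74 − (0.0592/6)(18.185) = 0.561 V.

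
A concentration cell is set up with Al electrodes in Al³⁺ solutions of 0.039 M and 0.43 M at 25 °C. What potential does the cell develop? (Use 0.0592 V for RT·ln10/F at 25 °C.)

0.021 V

Both half-cells are Al³⁺/Al, so E°_cell = 0. The concentrated side is the cathode; the cell reaction moves Al³⁺ from high to low concentration with n = 3.
Q = [Al³⁺]_dilute/[Al³⁺]_conc = 0.039/0.43 = 0.0907.
E = 0 − (0.0592/3) log Q = −(0.0592/3)(-1.042) = 0.0206 V.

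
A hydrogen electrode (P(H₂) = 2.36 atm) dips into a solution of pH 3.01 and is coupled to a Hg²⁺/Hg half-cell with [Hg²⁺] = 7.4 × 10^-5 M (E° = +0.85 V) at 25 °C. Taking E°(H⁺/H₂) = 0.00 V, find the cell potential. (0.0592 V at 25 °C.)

0.92 V

The Hg²⁺/Hg couple is the cathode, so E°_cell = 0.85 V; n = 2.
[H⁺] = 10^(−3.01) = 9.8 × 10^-4 M, and Q = [H⁺]^2 / ([Hg²⁺]·P(H₂)) = 0.00547.
E = E° − (0.0592/2) log Q = 0.85 − (0.0592/2)(-2.262) = 0.917 V.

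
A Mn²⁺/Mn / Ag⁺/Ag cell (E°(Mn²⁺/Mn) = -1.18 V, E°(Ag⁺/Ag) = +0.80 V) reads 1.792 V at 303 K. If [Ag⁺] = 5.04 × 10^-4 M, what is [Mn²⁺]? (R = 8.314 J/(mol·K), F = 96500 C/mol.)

0.46 M

From the Nernst equation, ln Q = nF(E° − E)/RT = 2×96500×(1.98 − 1.792)/(8.314×303) = 14.403, so Q = 1.8 × 10^6.
With Q = [Mn²⁺]/[Ag⁺]^2 and the known concentrations, [Mn²⁺] in the numerator gives [Mn²⁺] = 0.46 M.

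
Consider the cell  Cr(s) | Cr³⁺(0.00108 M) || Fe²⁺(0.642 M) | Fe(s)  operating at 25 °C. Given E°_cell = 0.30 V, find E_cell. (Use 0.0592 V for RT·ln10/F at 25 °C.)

0.353 V

Balancing electrons gives n = 6; the reaction quotient is Q = [Cr³⁺]^2/[Fe²⁺]^3 = 4.41 × 10^-6.
At 25 °C, E = E° − (0.0592/n) log Q = 0.30 − (0.0592/6)(-5.356) = 0.300 + 0.053 = 0.353 V.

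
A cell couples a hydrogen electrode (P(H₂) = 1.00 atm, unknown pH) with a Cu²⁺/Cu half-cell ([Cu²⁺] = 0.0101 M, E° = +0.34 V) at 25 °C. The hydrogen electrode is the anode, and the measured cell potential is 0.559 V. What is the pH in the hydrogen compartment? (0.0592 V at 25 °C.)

E°_cell = 0.34 V and n = 2.
log Q = n(E° − E)/0.0592 = 2×(0.34 − 0.559)/0.0592 = -7.399.
With Q = [H⁺]^2 / ([Cu²⁺]·P(H₂)), solving for [H⁺] gives log[H⁺] = -4.697, so pH = 4.70.

pH = 4.70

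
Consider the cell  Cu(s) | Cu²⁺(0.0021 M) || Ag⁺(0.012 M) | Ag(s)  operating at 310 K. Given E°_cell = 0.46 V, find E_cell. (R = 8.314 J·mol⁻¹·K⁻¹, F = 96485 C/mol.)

0.424 V

Balancing electrons gives n = 2; the reaction quotient is Q = [Cu²⁺]/[Ag⁺]^2 = 14.6.
E = E° − (RT/nF) ln Q = 0.46 − (8.314×310)/(2×96485) × (2.680) = 0.460 − 0.036 = 0.424 V.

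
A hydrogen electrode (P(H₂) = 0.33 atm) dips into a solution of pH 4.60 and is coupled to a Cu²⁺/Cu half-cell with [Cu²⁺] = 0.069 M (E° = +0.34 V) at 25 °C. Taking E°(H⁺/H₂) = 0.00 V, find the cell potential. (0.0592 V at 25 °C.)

The Cu²⁺/Cu couple is the cathode, so E°_cell = 0.34 V; n = 2.
[H⁺] = 10^(−4.60) = 2.5 × 10^-5 M, and Q = [H⁺]^2 / ([Cu²⁺]·P(H₂)) = 2.77 × 10^-8.
E = E° − (0.0592/2) log Q = 0.34 − (0.0592/2)(-7.557) = 0.564 V.

0.56 V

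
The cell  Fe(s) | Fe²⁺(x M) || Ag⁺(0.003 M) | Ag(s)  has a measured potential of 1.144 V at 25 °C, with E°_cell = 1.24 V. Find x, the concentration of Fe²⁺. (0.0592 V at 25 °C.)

0.016 M

From the Nernst equation, log Q = n(E° − E)/0.0592 = 2(1.24 − 1.144)/0.0592 = 3.243, so Q = 1750.
With Q = [Fe²⁺]/[Ag⁺]^2 and the known concentrations, [Fe²⁺] in the numerator gives [Fe²⁺] = 0.016 M.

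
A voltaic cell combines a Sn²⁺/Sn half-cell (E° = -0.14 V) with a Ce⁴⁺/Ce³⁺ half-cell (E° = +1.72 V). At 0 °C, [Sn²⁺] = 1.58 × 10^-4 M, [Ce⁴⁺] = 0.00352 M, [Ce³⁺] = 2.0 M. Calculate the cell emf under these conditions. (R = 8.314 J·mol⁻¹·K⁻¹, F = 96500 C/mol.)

1.81 V

The Ce⁴⁺/Ce³⁺ couple has the higher reduction potential and acts as the cathode, so E°_cell = +1.72 − (-0.14) = 1.86 V.
Balancing electrons gives n = 2; the reaction quotient is Q = [Sn²⁺]·[Ce³⁺]^2/[Ce⁴⁺]^2 = 51.0.
E = E° − (RT/nF) ln Q = 1.86 − (8.314×273)/(2×96500) × (3.932) = 1.860 − 0.046 = 1.814 V.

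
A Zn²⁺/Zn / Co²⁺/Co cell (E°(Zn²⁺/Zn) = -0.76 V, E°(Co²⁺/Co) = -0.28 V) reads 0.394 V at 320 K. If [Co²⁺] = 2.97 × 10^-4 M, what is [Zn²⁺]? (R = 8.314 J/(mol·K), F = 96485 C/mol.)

From the Nernst equation, ln Q = nF(E° − E)/RT = 2×96485×(0.48 − 0.394)/(8.314×320) = 6.238, so Q = 512.
With Q = [Zn²⁺]/[Co²⁺] and the known concentrations, [Zn²⁺] in the numerator gives [Zn²⁺] = 0.15 M.

0.15 M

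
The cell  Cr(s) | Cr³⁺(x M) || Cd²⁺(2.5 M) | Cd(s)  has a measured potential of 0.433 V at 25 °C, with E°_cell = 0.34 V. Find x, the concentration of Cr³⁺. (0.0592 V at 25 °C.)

7.7 × 10^-5 M

From the Nernst equation, log Q = n(E° − E)/0.0592 = 6(0.34 − 0.433)/0.0592 = -9.426, so Q = 3.75 × 10^-10.
With Q = [Cr³⁺]^2/[Cd²⁺]^3 and the known concentrations, [Cr³⁺]^2 in the numerator gives [Cr³⁺] = 7.7 × 10^-5 M.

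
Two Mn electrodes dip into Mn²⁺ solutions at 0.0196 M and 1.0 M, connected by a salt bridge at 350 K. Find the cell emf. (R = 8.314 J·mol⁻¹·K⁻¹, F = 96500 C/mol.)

Both half-cells are Mn²⁺/Mn, so E°_cell = 0. The concentrated side is the cathode; the cell reaction moves Mn²⁺ from high to low concentration with n = 2.
Q = [Mn²⁺]_dilute/[Mn²⁺]_conc = 0.0196/1.0 = 0.0196.
E = 0 − (RT/nF) ln Q = −((8.314×350)/(2×96500))(-3.932) = 0.0593 V.

0.059 V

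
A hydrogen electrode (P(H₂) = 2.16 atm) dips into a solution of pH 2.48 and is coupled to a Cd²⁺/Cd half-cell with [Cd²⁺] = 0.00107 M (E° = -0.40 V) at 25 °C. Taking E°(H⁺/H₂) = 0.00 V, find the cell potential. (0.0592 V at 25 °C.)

The hydrogen couple is the cathode, so E°_cell = 0.40 V; n = 2.
[H⁺] = 10^(−2.48) = 0.0033 M, and Q = [Cd²⁺]·P(H₂) / [H⁺]^2 = 211.
E = E° − (0.0592/2) log Q = 0.40 − (0.0592/2)(2.324) = 0.331 V.

0.33 V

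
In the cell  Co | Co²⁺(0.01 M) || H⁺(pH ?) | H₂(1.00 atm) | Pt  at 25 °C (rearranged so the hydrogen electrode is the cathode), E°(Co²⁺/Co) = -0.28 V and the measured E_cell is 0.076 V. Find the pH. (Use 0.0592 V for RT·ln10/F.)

E°_cell = 0.28 V and n = 2.
log Q = n(E° − E)/0.0592 = 2×(0.28 − 0.076)/0.0592 = 6.892.
With Q = [Co²⁺]·P(H₂) / [H⁺]^2, solving for [H⁺] gives log[H⁺] = -4.446, so pH = 4.45.

pH = 4.45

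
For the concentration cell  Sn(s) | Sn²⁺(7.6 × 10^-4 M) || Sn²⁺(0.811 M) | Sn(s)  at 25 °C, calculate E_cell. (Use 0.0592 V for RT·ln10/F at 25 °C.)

0.090 V

Both half-cells are Sn²⁺/Sn, so E°_cell = 0. The concentrated side is the cathode; the cell reaction moves Sn²⁺ from high to low concentration with n = 2.
Q = [Sn²⁺]_dilute/[Sn²⁺]_conc = 7.6 × 10^-4/0.811 = 9.37 × 10^-4.
E = 0 − (0.0592/2) log Q = −(0.0592/2)(-3.028) = 0.0896 V.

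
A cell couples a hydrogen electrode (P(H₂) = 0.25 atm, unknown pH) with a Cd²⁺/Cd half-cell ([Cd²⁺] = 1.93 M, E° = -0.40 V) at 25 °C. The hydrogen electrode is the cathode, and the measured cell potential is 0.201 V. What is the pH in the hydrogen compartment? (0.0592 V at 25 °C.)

pH = 3.52

E°_cell = 0.40 V and n = 2.
log Q = n(E° − E)/0.0592 = 2×(0.40 − 0.201)/0.0592 = 6.723.
With Q = [Cd²⁺]·P(H₂) / [H⁺]^2, solving for [H⁺] gives log[H⁺] = -3.520, so pH = 3.52.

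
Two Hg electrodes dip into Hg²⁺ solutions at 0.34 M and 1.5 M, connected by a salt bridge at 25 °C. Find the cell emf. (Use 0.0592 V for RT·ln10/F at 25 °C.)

Both half-cells are Hg²⁺/Hg, so E°_cell = 0. The concentrated side is the cathode; the cell reaction moves Hg²⁺ from high to low concentration with n = 2.
Q = [Hg²⁺]_dilute/[Hg²⁺]_conc = 0.34/1.5 = 0.227.
E = 0 − (0.0592/2) log Q = −(0.0592/2)(-0.645) = 0.0191 V.

0.019 V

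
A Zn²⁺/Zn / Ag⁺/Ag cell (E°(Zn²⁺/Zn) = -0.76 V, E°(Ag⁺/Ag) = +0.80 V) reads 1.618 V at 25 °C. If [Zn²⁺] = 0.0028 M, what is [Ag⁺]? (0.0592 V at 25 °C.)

0.51 M

From the Nernst equation, log Q = n(E° − E)/0.0592 = 2(1.56 − 1.618)/0.0592 = -1.959, so Q = 0.0110.
With Q = [Zn²⁺]/[Ag⁺]^2 and the known concentrations, [Ag⁺]^2 in the denominator gives [Ag⁺] = 0.51 M.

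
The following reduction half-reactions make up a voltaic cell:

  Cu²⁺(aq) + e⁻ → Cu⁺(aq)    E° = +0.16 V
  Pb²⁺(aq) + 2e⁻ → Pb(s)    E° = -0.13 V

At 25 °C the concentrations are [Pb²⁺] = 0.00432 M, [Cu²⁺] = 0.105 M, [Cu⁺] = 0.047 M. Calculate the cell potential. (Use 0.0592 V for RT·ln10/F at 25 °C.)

0.381 V

The Cu²⁺/Cu⁺ couple has the higher reduction potential and acts as the cathode, so E°_cell = +0.16 − (-0.13) = 0.29 V.
Balancing electrons gives n = 2; the reaction quotient is Q = [Pb²⁺]·[Cu⁺]^2/[Cu²⁺]^2 = 8.66 × 10^-4.
At 25 °C, E = E° − (0.0592/n) log Q = 0.29 − (0.0592/2)(-3.063) = 0.290 + 0.091 = 0.381 V.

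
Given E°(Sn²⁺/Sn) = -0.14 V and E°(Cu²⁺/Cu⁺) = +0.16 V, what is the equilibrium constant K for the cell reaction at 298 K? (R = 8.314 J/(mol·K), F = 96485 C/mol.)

E°_cell = +0.16 − (-0.14) = 0.30 V, with n = 2 electrons transferred.
At equilibrium E = 0, so the Nernst equation gives ln K = nFE°/RT = (2)(96485)(0.30)/((8.314)(298)) = 23.37.
K = e^23.37 = 1.4 × 10^10.

1.4 × 10^10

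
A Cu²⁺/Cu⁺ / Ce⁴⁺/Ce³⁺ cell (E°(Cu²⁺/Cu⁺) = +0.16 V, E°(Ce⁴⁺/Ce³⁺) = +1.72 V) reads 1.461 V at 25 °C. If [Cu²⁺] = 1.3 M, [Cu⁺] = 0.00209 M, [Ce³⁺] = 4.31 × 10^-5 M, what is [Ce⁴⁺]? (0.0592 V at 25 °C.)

From the Nernst equation, log Q = n(E° − E)/0.0592 = 1(1.56 − 1.461)/0.0592 = 1.672, so Q = 47.0.
With Q = [Cu²⁺]·[Ce³⁺]/([Cu⁺]·[Ce⁴⁺]) and the known concentrations, [Ce⁴⁺] in the denominator gives [Ce⁴⁺] = 5.7 × 10^-4 M.

5.7 × 10^-4 M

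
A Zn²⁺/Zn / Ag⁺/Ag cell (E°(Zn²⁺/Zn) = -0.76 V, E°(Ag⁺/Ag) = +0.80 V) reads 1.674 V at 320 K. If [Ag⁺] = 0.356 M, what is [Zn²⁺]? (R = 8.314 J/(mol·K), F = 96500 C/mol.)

From the Nernst equation, ln Q = nF(E° − E)/RT = 2×96500×(1.56 − 1.674)/(8.314×320) = -8.270, so Q = 2.56 × 10^-4.
With Q = [Zn²⁺]/[Ag⁺]^2 and the known concentrations, [Zn²⁺] in the numerator gives [Zn²⁺] = 3.2 × 10^-5 M.

3.2 × 10^-5 M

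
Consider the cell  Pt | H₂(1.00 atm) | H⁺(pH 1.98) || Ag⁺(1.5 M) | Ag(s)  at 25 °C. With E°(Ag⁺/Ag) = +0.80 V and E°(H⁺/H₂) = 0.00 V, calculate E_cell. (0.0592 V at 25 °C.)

The Ag⁺/Ag couple is the cathode, so E°_cell = 0.80 V; n = 2.
[H⁺] = 10^(−1.98) = 0.010 M, and Q = [H⁺]^2 / ([Ag⁺]^2·P(H₂)) = 4.87 × 10^-5.
E = E° − (0.0592/2) log Q = 0.80 − (0.0592/2)(-4.312) = 0.928 V.

0.93 V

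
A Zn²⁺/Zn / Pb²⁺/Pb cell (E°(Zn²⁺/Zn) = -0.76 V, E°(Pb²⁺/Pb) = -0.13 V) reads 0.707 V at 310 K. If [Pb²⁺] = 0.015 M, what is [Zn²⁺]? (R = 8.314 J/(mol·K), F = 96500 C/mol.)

From the Nernst equation, ln Q = nF(E° − E)/RT = 2×96500×(0.63 − 0.707)/(8.314×310) = -5.766, so Q = 0.00313.
With Q = [Zn²⁺]/[Pb²⁺] and the known concentrations, [Zn²⁺] in the numerator gives [Zn²⁺] = 4.7 × 10^-5 M.

4.7 × 10^-5 M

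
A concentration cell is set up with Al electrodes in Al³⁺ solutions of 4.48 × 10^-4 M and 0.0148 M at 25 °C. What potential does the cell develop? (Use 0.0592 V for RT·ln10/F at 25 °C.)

0.030 V

Both half-cells are Al³⁺/Al, so E°_cell = 0. The concentrated side is the cathode; the cell reaction moves Al³⁺ from high to low concentration with n = 3.
Q = [Al³⁺]_dilute/[Al³⁺]_conc = 4.48 × 10^-4/0.0148 = 0.0303.
E = 0 − (0.0592/3) log Q = −(0.0592/3)(-1.519) = 0.0300 V.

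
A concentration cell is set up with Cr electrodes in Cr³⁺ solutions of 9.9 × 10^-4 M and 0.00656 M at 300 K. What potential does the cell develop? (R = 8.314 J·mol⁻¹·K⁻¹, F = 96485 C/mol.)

Both half-cells are Cr³⁺/Cr, so E°_cell = 0. The concentrated side is the cathode; the cell reaction moves Cr³⁺ from high to low concentration with n = 3.
Q = [Cr³⁺]_dilute/[Cr³⁺]_conc = 9.9 × 10^-4/0.00656 = 0.151.
E = 0 − (RT/nF) ln Q = −((8.314×300)/(3×96485))(-1.891) = 0.0163 V.

0.016 V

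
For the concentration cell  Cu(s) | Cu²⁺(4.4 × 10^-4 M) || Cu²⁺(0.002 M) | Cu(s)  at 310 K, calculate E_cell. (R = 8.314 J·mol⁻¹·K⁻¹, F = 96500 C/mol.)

Both half-cells are Cu²⁺/Cu, so E°_cell = 0. The concentrated side is the cathode; the cell reaction moves Cu²⁺ from high to low concentration with n = 2.
Q = [Cu²⁺]_dilute/[Cu²⁺]_conc = 4.4 × 10^-4/0.002 = 0.220.
E = 0 − (RT/nF) ln Q = −((8.314×310)/(2×96500))(-1.514) = 0.0202 V.

0.020 V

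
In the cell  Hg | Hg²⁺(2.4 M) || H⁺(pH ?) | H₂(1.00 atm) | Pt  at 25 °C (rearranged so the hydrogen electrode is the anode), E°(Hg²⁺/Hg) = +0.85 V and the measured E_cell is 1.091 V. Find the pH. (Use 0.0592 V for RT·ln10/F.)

E°_cell = 0.85 V and n = 2.
log Q = n(E° − E)/0.0592 = 2×(0.85 − 1.091)/0.0592 = -8.142.
With Q = [H⁺]^2 / ([Hg²⁺]·P(H₂)), solving for [H⁺] gives log[H⁺] = -3.881, so pH = 3.88.

pH = 3.88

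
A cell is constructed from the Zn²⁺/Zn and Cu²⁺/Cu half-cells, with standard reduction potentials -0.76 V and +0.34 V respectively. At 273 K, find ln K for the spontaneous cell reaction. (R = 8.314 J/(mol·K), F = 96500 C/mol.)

E°_cell = +0.34 − (-0.76) = 1.10 V, with n = 2 electrons transferred.
At equilibrium E = 0, so the Nernst equation gives ln K = nFE°/RT = (2)(96500)(1.10)/((8.314)(273)) = 93.54.

ln K = 93.5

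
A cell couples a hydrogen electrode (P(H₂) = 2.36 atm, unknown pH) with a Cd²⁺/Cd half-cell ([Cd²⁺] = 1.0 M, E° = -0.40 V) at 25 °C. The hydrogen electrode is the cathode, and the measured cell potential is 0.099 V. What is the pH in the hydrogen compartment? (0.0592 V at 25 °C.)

pH = 4.90

E°_cell = 0.40 V and n = 2.
log Q = n(E° − E)/0.0592 = 2×(0.40 − 0.099)/0.0592 = 10.169.
With Q = [Cd²⁺]·P(H₂) / [H⁺]^2, solving for [H⁺] gives log[H⁺] = -4.898, so pH = 4.90.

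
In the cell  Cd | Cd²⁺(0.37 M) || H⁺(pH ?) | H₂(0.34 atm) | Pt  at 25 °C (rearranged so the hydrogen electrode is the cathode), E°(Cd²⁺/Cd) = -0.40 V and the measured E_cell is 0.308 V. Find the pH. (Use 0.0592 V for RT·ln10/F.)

pH = 2.00

E°_cell = 0.40 V and n = 2.
log Q = n(E° − E)/0.0592 = 2×(0.40 − 0.308)/0.0592 = 3.108.
With Q = [Cd²⁺]·P(H₂) / [H⁺]^2, solving for [H⁺] gives log[H⁺] = -2.004, so pH = 2.00.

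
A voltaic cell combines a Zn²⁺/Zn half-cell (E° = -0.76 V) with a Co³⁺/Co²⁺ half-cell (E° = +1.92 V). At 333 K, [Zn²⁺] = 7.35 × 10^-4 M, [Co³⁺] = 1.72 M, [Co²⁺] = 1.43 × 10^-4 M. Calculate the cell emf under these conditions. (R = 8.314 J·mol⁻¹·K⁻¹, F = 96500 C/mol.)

The Co³⁺/Co²⁺ couple has the higher reduction potential and acts as the cathode, so E°_cell = +1.92 − (-0.76) = 2.68 V.
Balancing electrons gives n = 2; the reaction quotient is Q = [Zn²⁺]·[Co²⁺]^2/[Co³⁺]^2 = 5.08 × 10^-12.
E = E° − (RT/nF) ln Q = 2.68 − (8.314×333)/(2×96500) × (-26.006) = 2.680 + 0.373 = 3.053 V.

3.05 V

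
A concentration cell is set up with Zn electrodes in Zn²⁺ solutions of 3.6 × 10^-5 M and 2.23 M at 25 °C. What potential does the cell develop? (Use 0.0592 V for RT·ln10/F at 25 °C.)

0.14 V

Both half-cells are Zn²⁺/Zn, so E°_cell = 0. The concentrated side is the cathode; the cell reaction moves Zn²⁺ from high to low concentration with n = 2.
Q = [Zn²⁺]_dilute/[Zn²⁺]_conc = 3.6 × 10^-5/2.23 = 1.61 × 10^-5.
E = 0 − (0.0592/2) log Q = −(0.0592/2)(-4.792) = 0.1418 V.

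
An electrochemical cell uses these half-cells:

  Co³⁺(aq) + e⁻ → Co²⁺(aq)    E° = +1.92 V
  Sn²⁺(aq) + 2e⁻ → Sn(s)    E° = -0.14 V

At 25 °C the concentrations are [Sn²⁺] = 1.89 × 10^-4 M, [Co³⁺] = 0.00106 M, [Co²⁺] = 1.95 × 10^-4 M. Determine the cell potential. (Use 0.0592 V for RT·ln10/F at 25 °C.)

2.21 V

The Co³⁺/Co²⁺ couple has the higher reduction potential and acts as the cathode, so E°_cell = +1.92 − (-0.14) = 2.06 V.
Balancing electrons gives n = 2; the reaction quotient is Q = [Sn²⁺]·[Co²⁺]^2/[Co³⁺]^2 = 6.4 × 10^-6.
At 25 °C, E = E° − (0.0592/n) log Q = 2.06 − (0.0592/2)(-5.194) = 2.060 + 0.154 = 2.214 V.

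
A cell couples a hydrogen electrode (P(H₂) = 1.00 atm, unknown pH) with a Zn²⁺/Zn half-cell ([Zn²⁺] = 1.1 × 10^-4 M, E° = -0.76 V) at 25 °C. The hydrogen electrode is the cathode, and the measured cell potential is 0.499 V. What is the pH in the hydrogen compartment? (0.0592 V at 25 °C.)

pH = 6.39

E°_cell = 0.76 V and n = 2.
log Q = n(E° − E)/0.0592 = 2×(0.76 − 0.499)/0.0592 = 8.818.
With Q = [Zn²⁺]·P(H₂) / [H⁺]^2, solving for [H⁺] gives log[H⁺] = -6.388, so pH = 6.39.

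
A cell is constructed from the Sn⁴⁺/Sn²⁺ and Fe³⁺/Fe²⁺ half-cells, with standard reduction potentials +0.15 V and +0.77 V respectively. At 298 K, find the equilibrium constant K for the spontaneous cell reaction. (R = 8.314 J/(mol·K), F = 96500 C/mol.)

9.4 × 10^20

E°_cell = +0.77 − (+0.15) = 0.62 V, with n = 2 electrons transferred.
At equilibrium E = 0, so the Nernst equation gives ln K = nFE°/RT = (2)(96500)(0.62)/((8.314)(298)) = 48.30.
K = e^48.30 = 9.4 × 10^20.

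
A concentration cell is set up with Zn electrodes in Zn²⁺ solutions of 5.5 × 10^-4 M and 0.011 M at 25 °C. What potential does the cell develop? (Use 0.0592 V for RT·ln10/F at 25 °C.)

Both half-cells are Zn²⁺/Zn, so E°_cell = 0. The concentrated side is the cathode; the cell reaction moves Zn²⁺ from high to low concentration with n = 2.
Q = [Zn²⁺]_dilute/[Zn²⁺]_conc = 5.5 × 10^-4/0.011 = 0.0500.
E = 0 − (0.0592/2) log Q = −(0.0592/2)(-1.301) = 0.0385 V.

0.039 V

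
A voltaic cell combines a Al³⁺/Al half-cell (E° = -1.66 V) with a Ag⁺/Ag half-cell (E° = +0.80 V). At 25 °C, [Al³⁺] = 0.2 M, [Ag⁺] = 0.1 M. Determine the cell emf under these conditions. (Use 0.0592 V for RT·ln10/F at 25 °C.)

The Ag⁺/Ag couple has the higher reduction potential and acts as the cathode, so E°_cell = +0.80 − (-1.66) = 2.46 V.
Balancing electrons gives n = 3; the reaction quotient is Q = [Al³⁺]/[Ag⁺]^3 = 200.
At 25 °C, E = E° − (0.0592/n) log Q = 2.46 − (0.0592/3)(2.301) = 2.460 − 0.045 = 2.415 V.

2.41 V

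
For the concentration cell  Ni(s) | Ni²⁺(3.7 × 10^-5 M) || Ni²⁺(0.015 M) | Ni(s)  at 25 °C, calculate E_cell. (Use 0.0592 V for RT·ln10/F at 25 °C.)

Both half-cells are Ni²⁺/Ni, so E°_cell = 0. The concentrated side is the cathode; the cell reaction moves Ni²⁺ from high to low concentration with n = 2.
Q = [Ni²⁺]_dilute/[Ni²⁺]_conc = 3.7 × 10^-5/0.015 = 0.00247.
E = 0 − (0.0592/2) log Q = −(0.0592/2)(-2.608) = 0.0772 V.

0.077 V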